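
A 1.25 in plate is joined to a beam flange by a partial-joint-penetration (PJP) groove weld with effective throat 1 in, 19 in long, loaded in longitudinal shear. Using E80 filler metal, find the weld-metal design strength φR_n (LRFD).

φR_n ≈ 684 kips

E80XX → F_EXX = 80 ksi.
Effective throat (given) t_e = 1 in.
A_we = 1 × 19 = 19 in².
F_nw = 0.6 F_EXX = 48 ksi.
φR_n = 0.75 × 48 × 19 = 684 kips.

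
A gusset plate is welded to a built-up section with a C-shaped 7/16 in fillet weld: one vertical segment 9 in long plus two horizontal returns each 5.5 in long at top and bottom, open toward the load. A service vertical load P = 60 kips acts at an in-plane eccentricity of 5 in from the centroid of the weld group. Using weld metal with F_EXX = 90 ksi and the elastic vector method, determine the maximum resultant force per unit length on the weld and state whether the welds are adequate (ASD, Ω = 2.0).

f_max ≈ 7.51 kip/in; adequate

Total weld length L_w = 20 in. Treat welds as unit-width lines.
Centroid: x̄ = 2×5.5×2.75 / 20 = 1.512 in from the vertical weld.
Polar moment about centroid: J = I_x + I_y = [9³/12 + 2×5.5×4.5²] + [9×1.512² + 2(5.5³/12 + 5.5×1.238²)] = 348.7 in³.
Direct shear f_v = P/L_w = 60 / 20 = 3 kip/in (vertical).
Torsion M = P·e = 60 × 5 = 300 kip·in.
Critical point at (x, y) = (3.987, 4.5) from centroid. f_tx = M·y/J = 3.872 kip/in; f_ty = M·x/J = 3.431 kip/in.
Resultant f_max = √[f_tx² + (f_v + f_ty)²] = √[3.872² + (3 + 3.431)²] = 7.507 kip/in.
Capacity per unit length: r_n/Ω = (1/2.0) × 0.6 × 90 × (0.707 × 0.4375) = 8.351 kip/in.
7.507 ≤ 8.351 → adequate.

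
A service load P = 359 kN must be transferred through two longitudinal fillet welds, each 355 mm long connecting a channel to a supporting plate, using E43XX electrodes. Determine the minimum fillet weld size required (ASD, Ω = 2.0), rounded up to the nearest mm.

w = 6 mm

E43XX → F_EXX = 430 MPa.
Total weld length L = 710 mm.
Required throat t_e = P × Ω / (0.6 F_EXX × L) = 359 × 2.0 / (0.6 × 430 × 710 × 10⁻³) = 3.92 mm.
Required leg w = t_e / 0.707 = 5.544 mm → use 6 mm.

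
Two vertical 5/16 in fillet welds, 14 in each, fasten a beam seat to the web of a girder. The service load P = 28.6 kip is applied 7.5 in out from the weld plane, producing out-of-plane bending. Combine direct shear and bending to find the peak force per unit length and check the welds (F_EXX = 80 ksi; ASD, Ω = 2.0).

f_max ≈ 3.44 kip/in; adequate

L_w = 2 × 14 = 28 in; section modulus (unit throat) S = 2 × L²/6 = 65.33 in².
Direct shear f_v = P/L_w = 28.6/28 = 1.021 kip/in.
Moment M = P × e = 28.6 × 7.5 = 214.5 kip·in; bending f_b = M/S = 3.283 kip/in.
f_max = √(f_v² + f_b²) = √(1.021² + 3.283²) = 3.438 kip/in.
r_n/Ω = (1/2.0) × 0.6 × 80 × (0.707 × 0.3125) = 5.302 kip/in → adequate.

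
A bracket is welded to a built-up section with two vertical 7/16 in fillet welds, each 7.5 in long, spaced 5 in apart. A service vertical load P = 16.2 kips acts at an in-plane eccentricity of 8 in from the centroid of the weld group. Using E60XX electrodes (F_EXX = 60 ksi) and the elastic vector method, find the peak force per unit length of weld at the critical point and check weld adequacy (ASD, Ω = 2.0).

f_max ≈ 4.26 kip/in; adequate

Total weld length L_w = 15 in. Treat welds as unit-width lines.
Polar moment about centroid: J = 2[d³/12 + d(b/2)²] = 2[7.5³/12 + 7.5×2.5²] = 164.1 in³.
Direct shear f_v = P/L_w = 16.2 / 15 = 1.08 kip/in (vertical).
Torsion M = P·e = 16.2 × 8 = 129.6 kip·in.
Critical point at (x, y) = (2.5, 3.75) from centroid. f_tx = M·y/J = 2.962 kip/in; f_ty = M·x/J = 1.975 kip/in.
Resultant f_max = √[f_tx² + (f_v + f_ty)²] = √[2.962² + (1.08 + 1.975)²] = 4.255 kip/in.
Capacity per unit length: r_n/Ω = (1/2.0) × 0.6 × 60 × (0.707 × 0.4375) = 5.568 kip/in.
4.255 ≤ 5.568 → adequate.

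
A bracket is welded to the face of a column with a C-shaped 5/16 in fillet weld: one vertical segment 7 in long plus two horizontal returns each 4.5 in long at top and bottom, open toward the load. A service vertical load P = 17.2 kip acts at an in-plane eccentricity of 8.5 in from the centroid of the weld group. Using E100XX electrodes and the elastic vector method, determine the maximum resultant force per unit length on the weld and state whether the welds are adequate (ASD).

f_max ≈ 4.8 kip/in; adequate

E100XX → F_EXX = 100 ksi.
Total weld length L_w = 16 in. Treat welds as unit-width lines.
Centroid: x̄ = 2×4.5×2.25 / 16 = 1.266 in from the vertical weld.
Polar moment about centroid: J = I_x + I_y = [7³/12 + 2×4.5×3.5²] + [7×1.266² + 2(4.5³/12 + 4.5×0.9844²)] = 174 in³.
Direct shear f_v = P/L_w = 17.2 / 16 = 1.075 kip/in (vertical).
Torsion M = P·e = 17.2 × 8.5 = 146.2 kip·in.
Critical point at (x, y) = (3.234, 3.5) from centroid. f_tx = M·y/J = 2.942 kip/in; f_ty = M·x/J = 2.718 kip/in.
Resultant f_max = √[f_tx² + (f_v + f_ty)²] = √[2.942² + (1.075 + 2.718)²] = 4.8 kip/in.
Capacity per unit length: r_n/Ω = (1/2.0) × 0.6 × 100 × (0.707 × 0.3125) = 6.628 kip/in.
4.8 ≤ 6.628 → adequate.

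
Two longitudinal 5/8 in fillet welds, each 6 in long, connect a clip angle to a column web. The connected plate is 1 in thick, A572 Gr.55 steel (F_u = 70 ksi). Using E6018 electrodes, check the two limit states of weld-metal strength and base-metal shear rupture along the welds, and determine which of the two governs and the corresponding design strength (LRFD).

φR_n ≈ 143 kips (weld metal governs)

E60XX → F_EXX = 60 ksi.
t_e = 0.707 × 0.625 = 0.4419 in; L = 12 in.
Weld metal: φR_n = 0.75 × 0.6 × 60 × 0.4419 × 12 = 143.2 kips.
Base metal (shear rupture): φR_n = 0.75 × 0.6 × 70 × 1 × 12 = 378 kips.
Governing: weld metal.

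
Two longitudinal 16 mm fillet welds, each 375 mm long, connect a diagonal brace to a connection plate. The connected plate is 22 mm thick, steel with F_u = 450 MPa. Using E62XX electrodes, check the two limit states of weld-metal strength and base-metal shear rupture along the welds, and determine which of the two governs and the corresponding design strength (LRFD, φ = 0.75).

φR_n ≈ 2370 kN (weld metal governs)

E62XX → F_EXX = 620 MPa.
t_e = 0.707 × 16 = 11.31 mm; L = 750 mm.
Weld metal: φR_n = 0.75 × 0.6 × 620 × 11.31 × 750 × 10⁻³ = 2367 kN.
Base metal (shear rupture): φR_n = 0.75 × 0.6 × 450 × 22 × 750 × 10⁻³ = 3341 kN.
Governing: weld metal.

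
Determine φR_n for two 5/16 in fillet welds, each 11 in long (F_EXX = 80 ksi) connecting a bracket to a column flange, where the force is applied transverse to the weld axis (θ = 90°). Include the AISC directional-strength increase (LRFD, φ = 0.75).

φR_n ≈ 262 kip

t_e = 0.707 × 0.3125 = 0.2209 in; A_we = 0.2209 × 22 = 4.861 in².
Directional factor: 1.0 + 0.5 sin^1.5(90°) = 1.5.
F_nw = 0.6 × 80 × 1.5 = 72 ksi.
φR_n = 0.75 × 72 × 4.861 = 262.5 kip.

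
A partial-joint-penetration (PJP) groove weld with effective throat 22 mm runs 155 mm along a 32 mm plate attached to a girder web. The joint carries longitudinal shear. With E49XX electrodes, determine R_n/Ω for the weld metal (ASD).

E49XX → F_EXX = 490 MPa.
Effective throat (given) t_e = 22 mm.
A_we = 22 × 155 = 3410 mm².
F_nw = 0.6 F_EXX = 294 MPa.
R_n/Ω = (294 × 3410) / 2.0 × 10⁻³ = 501.3 kN.

R_n/Ω ≈ 501 kN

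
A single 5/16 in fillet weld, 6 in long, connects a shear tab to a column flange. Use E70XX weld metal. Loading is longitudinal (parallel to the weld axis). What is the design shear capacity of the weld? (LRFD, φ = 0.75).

φR_n ≈ 41.8 kip

E70XX → F_EXX = 70 ksi.
Effective throat t_e = 0.707 × 0.3125 = 0.2209 in.
Total length L = 6 in; A_we = 0.2209 × 6 = 1.326 in².
F_nw = 0.6 F_EXX = 0.6 × 70 = 42 ksi.
φR_n = 0.75 × 42 × 1.326 = 41.76 kip.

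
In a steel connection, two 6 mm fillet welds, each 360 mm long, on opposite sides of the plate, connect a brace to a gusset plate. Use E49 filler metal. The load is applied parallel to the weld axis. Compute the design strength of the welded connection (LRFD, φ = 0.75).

E49XX → F_EXX = 490 MPa.
Effective throat t_e = 0.707 × 6 = 4.242 mm.
Total length L = 720 mm; A_we = 4.242 × 720 = 3054 mm².
F_nw = 0.6 F_EXX = 0.6 × 490 = 294 MPa.
φR_n = 0.75 × 294 × 3054 × 10⁻³ = 673.5 kN.

φR_n ≈ 673 kN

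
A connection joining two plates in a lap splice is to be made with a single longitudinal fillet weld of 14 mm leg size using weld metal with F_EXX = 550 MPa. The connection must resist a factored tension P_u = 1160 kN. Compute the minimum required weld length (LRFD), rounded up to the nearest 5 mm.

Throat t_e = 0.707 × 14 = 9.898 mm.
φr_n = 0.75 × 0.6 × 550 × 9.898 × 10⁻³ = 2.45 kN/mm.
L_req = P_u / φr_n = 1160 / 2.45 = 473.5 mm total.
Round up → use L = 475 mm.

L = 475 mm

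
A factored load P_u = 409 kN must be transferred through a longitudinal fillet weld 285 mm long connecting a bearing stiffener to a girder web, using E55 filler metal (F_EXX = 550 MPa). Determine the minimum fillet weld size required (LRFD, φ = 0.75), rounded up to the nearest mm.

Total weld length L = 285 mm.
Required throat t_e = P_u / (φ × 0.6 F_EXX × L) = 409 / (0.75 × 0.6 × 550 × 285 × 10⁻³) = 5.798 mm.
Required leg w = t_e / 0.707 = 8.201 mm → use 9 mm.

w = 9 mm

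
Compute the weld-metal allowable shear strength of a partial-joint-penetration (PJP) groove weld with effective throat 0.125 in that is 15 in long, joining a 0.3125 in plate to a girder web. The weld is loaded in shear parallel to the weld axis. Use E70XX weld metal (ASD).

R_n/Ω ≈ 39.4 kip

E70XX → F_EXX = 70 ksi.
Effective throat (given) t_e = 0.125 in.
A_we = 0.125 × 15 = 1.875 in².
F_nw = 0.6 F_EXX = 42 ksi.
R_n/Ω = (42 × 1.875) / 2.0 = 39.38 kip.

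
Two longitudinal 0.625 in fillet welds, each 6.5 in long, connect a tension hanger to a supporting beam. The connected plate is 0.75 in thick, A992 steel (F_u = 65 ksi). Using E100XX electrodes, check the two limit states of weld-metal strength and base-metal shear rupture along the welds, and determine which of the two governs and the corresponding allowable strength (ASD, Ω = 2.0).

E100XX → F_EXX = 100 ksi.
t_e = 0.707 × 0.625 = 0.4419 in; L = 13 in.
Weld metal: R_n/Ω = (1/2.0) × 0.6 × 100 × 0.4419 × 13 = 172.3 kip.
Base metal (shear rupture): R_n/Ω = (1/2.0) × 0.6 × 65 × 0.75 × 13 = 190.1 kip.
Governing: weld metal.

R_n/Ω ≈ 172 kip (weld metal governs)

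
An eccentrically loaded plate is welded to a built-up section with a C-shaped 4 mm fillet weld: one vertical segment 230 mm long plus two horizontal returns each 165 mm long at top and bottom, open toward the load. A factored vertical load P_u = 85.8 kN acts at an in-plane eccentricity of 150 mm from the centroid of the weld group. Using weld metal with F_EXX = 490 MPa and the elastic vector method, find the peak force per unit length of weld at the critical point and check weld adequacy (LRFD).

Total weld length L_w = 560 mm. Treat welds as unit-width lines.
Centroid: x̄ = 2×165×82.5 / 560 = 48.62 mm from the vertical weld.
Polar moment about centroid: J = I_x + I_y = [230³/12 + 2×165×115²] + [230×48.62² + 2(165³/12 + 165×33.88²)] = 7049000 mm³.
Direct shear f_v = P/L_w = 85.8×10³ / 560 = 153.2 N/mm (vertical).
Torsion M = P·e = 85.8×10³ × 150 = 12870000 N·mm.
Critical point at (x, y) = (116.4, 115) from centroid. f_tx = M·y/J = 210 N/mm; f_ty = M·x/J = 212.5 N/mm.
Resultant f_max = √[f_tx² + (f_v + f_ty)²] = √[210² + (153.2 + 212.5)²] = 421.7 N/mm.
Capacity per unit length: φr_n = 0.75 × 0.6 × 490 × (0.707 × 4) = 623.6 N/mm.
421.7 ≤ 623.6 → adequate.

f_max ≈ 422 N/mm; adequate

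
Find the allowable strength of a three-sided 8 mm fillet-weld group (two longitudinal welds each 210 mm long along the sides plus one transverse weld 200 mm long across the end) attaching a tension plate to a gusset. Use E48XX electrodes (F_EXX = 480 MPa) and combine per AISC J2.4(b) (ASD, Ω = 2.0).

R_n/Ω ≈ 535 kN

t_e = 0.707 × 8 = 5.656 mm.
R_nwl = 0.6 × 480 × 5.656 × 420 × 10⁻³ = 684.1 kN (longitudinal, 2 welds).
R_nwt = 0.6 × 480 × 5.656 × 200 × 10⁻³ = 325.8 kN (transverse, base value).
(i) R_nwl + R_nwt = 1010 kN; (ii) 0.85 R_nwl + 1.5 R_nwt = 1070 kN.
R_n = max = 1070 kN [governs: (ii)]; R_n/Ω = 535.1 kN.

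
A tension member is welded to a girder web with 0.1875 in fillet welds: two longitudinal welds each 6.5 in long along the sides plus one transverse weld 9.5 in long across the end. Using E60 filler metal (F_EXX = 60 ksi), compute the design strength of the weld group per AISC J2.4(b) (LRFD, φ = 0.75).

φR_n ≈ 90.6 kips

t_e = 0.707 × 0.1875 = 0.1326 in.
R_nwl = 0.6 × 60 × 0.1326 × 13 = 62.04 kips (longitudinal, 2 welds).
R_nwt = 0.6 × 60 × 0.1326 × 9.5 = 45.34 kips (transverse, base value).
(i) R_nwl + R_nwt = 107.4 kips; (ii) 0.85 R_nwl + 1.5 R_nwt = 120.7 kips.
R_n = max = 120.7 kips [governs: (ii)]; φR_n = 90.55 kips.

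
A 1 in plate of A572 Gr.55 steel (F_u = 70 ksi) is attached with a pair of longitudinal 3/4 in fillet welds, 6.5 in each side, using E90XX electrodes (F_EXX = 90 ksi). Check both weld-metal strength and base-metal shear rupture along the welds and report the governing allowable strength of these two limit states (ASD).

R_n/Ω ≈ 186 kips (weld metal governs)

t_e = 0.707 × 0.75 = 0.5302 in; L = 13 in.
Weld metal: R_n/Ω = (1/2.0) × 0.6 × 90 × 0.5302 × 13 = 186.1 kips.
Base metal (shear rupture): R_n/Ω = (1/2.0) × 0.6 × 70 × 1 × 13 = 273 kips.
Governing: weld metal.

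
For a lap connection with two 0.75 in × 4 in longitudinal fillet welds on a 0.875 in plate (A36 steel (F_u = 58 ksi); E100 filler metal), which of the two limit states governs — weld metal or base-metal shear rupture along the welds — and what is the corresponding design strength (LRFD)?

E100XX → F_EXX = 100 ksi.
t_e = 0.707 × 0.75 = 0.5302 in; L = 8 in.
Weld metal: φR_n = 0.75 × 0.6 × 100 × 0.5302 × 8 = 190.9 kips.
Base metal (shear rupture): φR_n = 0.75 × 0.6 × 58 × 0.875 × 8 = 182.7 kips.
Governing: base-metal shear rupture.

φR_n ≈ 183 kips (base-metal shear rupture governs)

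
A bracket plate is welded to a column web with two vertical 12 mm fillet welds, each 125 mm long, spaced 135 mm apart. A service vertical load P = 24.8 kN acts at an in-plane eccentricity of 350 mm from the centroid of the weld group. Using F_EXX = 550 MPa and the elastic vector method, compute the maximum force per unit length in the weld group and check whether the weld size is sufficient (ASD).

Total weld length L_w = 250 mm. Treat welds as unit-width lines.
Polar moment about centroid: J = 2[d³/12 + d(b/2)²] = 2[125³/12 + 125×67.5²] = 1465000 mm³.
Direct shear f_v = P/L_w = 24.8×10³ / 250 = 99.2 N/mm (vertical).
Torsion M = P·e = 24.8×10³ × 350 = 8680000 N·mm.
Critical point at (x, y) = (67.5, 62.5) from centroid. f_tx = M·y/J = 370.4 N/mm; f_ty = M·x/J = 400 N/mm.
Resultant f_max = √[f_tx² + (f_v + f_ty)²] = √[370.4² + (99.2 + 400)²] = 621.7 N/mm.
Capacity per unit length: r_n/Ω = (1/2.0) × 0.6 × 550 × (0.707 × 12) = 1400 N/mm.
621.7 ≤ 1400 → adequate.

f_max ≈ 622 N/mm; adequate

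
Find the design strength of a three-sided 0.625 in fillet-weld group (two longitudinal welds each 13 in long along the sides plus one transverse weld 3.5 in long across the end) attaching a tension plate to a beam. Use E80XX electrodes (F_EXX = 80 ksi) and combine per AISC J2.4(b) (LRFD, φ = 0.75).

t_e = 0.707 × 0.625 = 0.4419 in.
R_nwl = 0.6 × 80 × 0.4419 × 26 = 551.5 kips (longitudinal, 2 welds).
R_nwt = 0.6 × 80 × 0.4419 × 3.5 = 74.23 kips (transverse, base value).
(i) R_nwl + R_nwt = 625.7 kips; (ii) 0.85 R_nwl + 1.5 R_nwt = 580.1 kips.
R_n = max = 625.7 kips [governs: (i)]; φR_n = 469.3 kips.

φR_n ≈ 469 kips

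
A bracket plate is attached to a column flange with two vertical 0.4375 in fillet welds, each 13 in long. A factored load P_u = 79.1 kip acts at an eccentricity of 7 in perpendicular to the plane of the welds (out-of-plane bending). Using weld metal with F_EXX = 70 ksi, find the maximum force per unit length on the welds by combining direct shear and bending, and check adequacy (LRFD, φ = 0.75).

L_w = 2 × 13 = 26 in; section modulus (unit throat) S = 2 × L²/6 = 56.33 in².
Direct shear f_v = P/L_w = 79.1/26 = 3.042 kip/in.
Moment M = P × e = 79.1 × 7 = 553.7 kip·in; bending f_b = M/S = 9.829 kip/in.
f_max = √(f_v² + f_b²) = √(3.042² + 9.829²) = 10.29 kip/in.
φr_n = 0.75 × 0.6 × 70 × (0.707 × 0.4375) = 9.743 kip/in → NOT adequate.

f_max ≈ 10.3 kip/in; NOT adequate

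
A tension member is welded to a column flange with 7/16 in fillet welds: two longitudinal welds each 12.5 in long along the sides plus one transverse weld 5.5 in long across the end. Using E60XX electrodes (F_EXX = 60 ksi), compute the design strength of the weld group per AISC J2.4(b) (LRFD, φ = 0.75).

t_e = 0.707 × 0.4375 = 0.3093 in.
R_nwl = 0.6 × 60 × 0.3093 × 25 = 278.4 kip (longitudinal, 2 welds).
R_nwt = 0.6 × 60 × 0.3093 × 5.5 = 61.24 kip (transverse, base value).
(i) R_nwl + R_nwt = 339.6 kip; (ii) 0.85 R_nwl + 1.5 R_nwt = 328.5 kip.
R_n = max = 339.6 kip [governs: (i)]; φR_n = 254.7 kip.

φR_n ≈ 255 kip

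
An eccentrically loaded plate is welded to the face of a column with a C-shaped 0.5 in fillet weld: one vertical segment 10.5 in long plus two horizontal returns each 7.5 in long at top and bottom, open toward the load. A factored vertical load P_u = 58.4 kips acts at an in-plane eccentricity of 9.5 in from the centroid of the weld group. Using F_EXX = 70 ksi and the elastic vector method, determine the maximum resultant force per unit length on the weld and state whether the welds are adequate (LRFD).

Total weld length L_w = 25.5 in. Treat welds as unit-width lines.
Centroid: x̄ = 2×7.5×3.75 / 25.5 = 2.206 in from the vertical weld.
Polar moment about centroid: J = I_x + I_y = [10.5³/12 + 2×7.5×5.25²] + [10.5×2.206² + 2(7.5³/12 + 7.5×1.544²)] = 667.1 in³.
Direct shear f_v = P/L_w = 58.4 / 25.5 = 2.29 kip/in (vertical).
Torsion M = P·e = 58.4 × 9.5 = 554.8 kip·in.
Critical point at (x, y) = (5.294, 5.25) from centroid. f_tx = M·y/J = 4.366 kip/in; f_ty = M·x/J = 4.403 kip/in.
Resultant f_max = √[f_tx² + (f_v + f_ty)²] = √[4.366² + (2.29 + 4.403)²] = 7.992 kip/in.
Capacity per unit length: φr_n = 0.75 × 0.6 × 70 × (0.707 × 0.5) = 11.14 kip/in.
7.992 ≤ 11.14 → adequate.

f_max ≈ 7.99 kip/in; adequate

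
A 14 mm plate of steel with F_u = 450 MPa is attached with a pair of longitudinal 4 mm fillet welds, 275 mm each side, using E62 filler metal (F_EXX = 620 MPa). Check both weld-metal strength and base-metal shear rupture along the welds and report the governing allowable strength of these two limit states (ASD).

R_n/Ω ≈ 289 kN (weld metal governs)

t_e = 0.707 × 4 = 2.828 mm; L = 550 mm.
Weld metal: R_n/Ω = (1/2.0) × 0.6 × 620 × 2.828 × 550 × 10⁻³ = 289.3 kN.
Base metal (shear rupture): R_n/Ω = (1/2.0) × 0.6 × 450 × 14 × 550 × 10⁻³ = 1040 kN.
Governing: weld metal.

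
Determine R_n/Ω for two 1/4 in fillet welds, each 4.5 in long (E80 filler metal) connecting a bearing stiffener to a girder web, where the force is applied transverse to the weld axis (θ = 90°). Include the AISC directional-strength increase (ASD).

R_n/Ω ≈ 57.3 kip

E80XX → F_EXX = 80 ksi.
t_e = 0.707 × 0.25 = 0.1767 in; A_we = 0.1767 × 9 = 1.591 in².
Directional factor: 1.0 + 0.5 sin^1.5(90°) = 1.5.
F_nw = 0.6 × 80 × 1.5 = 72 ksi.
R_n/Ω = (72 × 1.591) / 2.0 = 57.27 kip.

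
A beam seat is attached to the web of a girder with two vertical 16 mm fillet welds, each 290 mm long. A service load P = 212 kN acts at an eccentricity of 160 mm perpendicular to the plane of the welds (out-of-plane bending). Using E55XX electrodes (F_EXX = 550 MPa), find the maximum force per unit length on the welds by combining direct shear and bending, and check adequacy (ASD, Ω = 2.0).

f_max ≈ 1260 N/mm; adequate

L_w = 2 × 290 = 580 mm; section modulus (unit throat) S = 2 × L²/6 = 28030 mm².
Direct shear f_v = P/L_w = 212×10³/580 = 365.5 N/mm.
Moment M = P × e = 212×10³ × 160 = 33920000 N·mm; bending f_b = M/S = 1210 N/mm.
f_max = √(f_v² + f_b²) = √(365.5² + 1210²) = 1264 N/mm.
r_n/Ω = (1/2.0) × 0.6 × 550 × (0.707 × 16) = 1866 N/mm → adequate.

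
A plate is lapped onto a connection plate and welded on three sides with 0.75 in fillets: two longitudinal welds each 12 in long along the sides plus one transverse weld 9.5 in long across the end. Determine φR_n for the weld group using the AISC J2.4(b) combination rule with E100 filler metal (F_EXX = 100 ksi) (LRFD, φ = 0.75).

φR_n ≈ 827 kips

t_e = 0.707 × 0.75 = 0.5302 in.
R_nwl = 0.6 × 100 × 0.5302 × 24 = 763.6 kips (longitudinal, 2 welds).
R_nwt = 0.6 × 100 × 0.5302 × 9.5 = 302.2 kips (transverse, base value).
(i) R_nwl + R_nwt = 1066 kips; (ii) 0.85 R_nwl + 1.5 R_nwt = 1102 kips.
R_n = max = 1102 kips [governs: (ii)]; φR_n = 826.8 kips.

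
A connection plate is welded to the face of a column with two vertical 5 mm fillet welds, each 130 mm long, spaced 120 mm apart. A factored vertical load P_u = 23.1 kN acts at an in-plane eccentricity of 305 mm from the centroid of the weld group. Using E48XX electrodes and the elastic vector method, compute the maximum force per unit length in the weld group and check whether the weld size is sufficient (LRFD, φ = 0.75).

E48XX → F_EXX = 480 MPa.
Total weld length L_w = 260 mm. Treat welds as unit-width lines.
Polar moment about centroid: J = 2[d³/12 + d(b/2)²] = 2[130³/12 + 130×60²] = 1302000 mm³.
Direct shear f_v = P/L_w = 23.1×10³ / 260 = 88.85 N/mm (vertical).
Torsion M = P·e = 23.1×10³ × 305 = 7045500 N·mm.
Critical point at (x, y) = (60, 65) from centroid. f_tx = M·y/J = 351.7 N/mm; f_ty = M·x/J = 324.6 N/mm.
Resultant f_max = √[f_tx² + (f_v + f_ty)²] = √[351.7² + (88.85 + 324.6)²] = 542.8 N/mm.
Capacity per unit length: φr_n = 0.75 × 0.6 × 480 × (0.707 × 5) = 763.6 N/mm.
542.8 ≤ 763.6 → adequate.

f_max ≈ 543 N/mm; adequate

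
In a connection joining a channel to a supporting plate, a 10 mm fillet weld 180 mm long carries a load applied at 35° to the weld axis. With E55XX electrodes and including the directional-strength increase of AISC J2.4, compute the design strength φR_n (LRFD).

E55XX → F_EXX = 550 MPa.
t_e = 0.707 × 10 = 7.07 mm; A_we = 7.07 × 180 = 1273 mm².
Directional factor: 1.0 + 0.5 sin^1.5(35°) = 1.217.
F_nw = 0.6 × 550 × 1.217 = 401.7 MPa.
φR_n = 0.75 × 401.7 × 1273 × 10⁻³ = 383.4 kN.

φR_n ≈ 383 kN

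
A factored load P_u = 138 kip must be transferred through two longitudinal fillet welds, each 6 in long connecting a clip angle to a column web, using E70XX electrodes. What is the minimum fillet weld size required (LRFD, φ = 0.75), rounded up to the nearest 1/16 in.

w = 9/16 in

E70XX → F_EXX = 70 ksi.
Total weld length L = 12 in.
Required throat t_e = P_u / (φ × 0.6 F_EXX × L) = 138 / (0.75 × 0.6 × 70 × 12) = 0.3651 in.
Required leg w = t_e / 0.707 = 0.5164 in → use 9/16 in.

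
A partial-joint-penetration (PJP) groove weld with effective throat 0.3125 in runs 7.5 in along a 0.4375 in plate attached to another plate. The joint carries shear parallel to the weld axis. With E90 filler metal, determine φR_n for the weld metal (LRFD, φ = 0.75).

E90XX → F_EXX = 90 ksi.
Effective throat (given) t_e = 0.3125 in.
A_we = 0.3125 × 7.5 = 2.344 in².
F_nw = 0.6 F_EXX = 54 ksi.
φR_n = 0.75 × 54 × 2.344 = 94.92 kip.

φR_n ≈ 94.9 kip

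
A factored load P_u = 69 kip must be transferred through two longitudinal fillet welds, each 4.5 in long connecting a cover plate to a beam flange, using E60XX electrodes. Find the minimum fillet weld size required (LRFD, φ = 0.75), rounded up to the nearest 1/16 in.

E60XX → F_EXX = 60 ksi.
Total weld length L = 9 in.
Required throat t_e = P_u / (φ × 0.6 F_EXX × L) = 69 / (0.75 × 0.6 × 60 × 9) = 0.284 in.
Required leg w = t_e / 0.707 = 0.4016 in → use 7/16 in.

w = 7/16 in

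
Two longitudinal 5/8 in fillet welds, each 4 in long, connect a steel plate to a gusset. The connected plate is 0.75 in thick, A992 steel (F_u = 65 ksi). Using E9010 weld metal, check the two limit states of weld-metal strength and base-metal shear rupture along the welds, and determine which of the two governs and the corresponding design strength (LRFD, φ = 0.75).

φR_n ≈ 143 kips (weld metal governs)

E90XX → F_EXX = 90 ksi.
t_e = 0.707 × 0.625 = 0.4419 in; L = 8 in.
Weld metal: φR_n = 0.75 × 0.6 × 90 × 0.4419 × 8 = 143.2 kips.
Base metal (shear rupture): φR_n = 0.75 × 0.6 × 65 × 0.75 × 8 = 175.5 kips.
Governing: weld metal.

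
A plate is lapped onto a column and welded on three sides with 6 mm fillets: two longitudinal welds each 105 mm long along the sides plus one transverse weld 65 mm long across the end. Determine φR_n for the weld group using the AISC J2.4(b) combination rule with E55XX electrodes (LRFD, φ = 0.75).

φR_n ≈ 290 kN

E55XX → F_EXX = 550 MPa.
t_e = 0.707 × 6 = 4.242 mm.
R_nwl = 0.6 × 550 × 4.242 × 210 × 10⁻³ = 294 kN (longitudinal, 2 welds).
R_nwt = 0.6 × 550 × 4.242 × 65 × 10⁻³ = 90.99 kN (transverse, base value).
(i) R_nwl + R_nwt = 385 kN; (ii) 0.85 R_nwl + 1.5 R_nwt = 386.4 kN.
R_n = max = 386.4 kN [governs: (ii)]; φR_n = 289.8 kN.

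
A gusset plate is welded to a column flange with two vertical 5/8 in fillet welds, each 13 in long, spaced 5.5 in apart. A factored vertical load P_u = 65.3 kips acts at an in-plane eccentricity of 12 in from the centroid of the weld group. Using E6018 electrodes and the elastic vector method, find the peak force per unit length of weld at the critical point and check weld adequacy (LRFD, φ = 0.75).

f_max ≈ 11.1 kip/in; adequate

E60XX → F_EXX = 60 ksi.
Total weld length L_w = 26 in. Treat welds as unit-width lines.
Polar moment about centroid: J = 2[d³/12 + d(b/2)²] = 2[13³/12 + 13×2.75²] = 562.8 in³.
Direct shear f_v = P/L_w = 65.3 / 26 = 2.512 kip/in (vertical).
Torsion M = P·e = 65.3 × 12 = 783.6 kip·in.
Critical point at (x, y) = (2.75, 6.5) from centroid. f_tx = M·y/J = 9.05 kip/in; f_ty = M·x/J = 3.829 kip/in.
Resultant f_max = √[f_tx² + (f_v + f_ty)²] = √[9.05² + (2.512 + 3.829)²] = 11.05 kip/in.
Capacity per unit length: φr_n = 0.75 × 0.6 × 60 × (0.707 × 0.625) = 11.93 kip/in.
11.05 ≤ 11.93 → adequate.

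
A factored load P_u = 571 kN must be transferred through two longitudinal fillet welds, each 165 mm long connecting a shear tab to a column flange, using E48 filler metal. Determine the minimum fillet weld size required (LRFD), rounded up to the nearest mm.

w = 12 mm

E48XX → F_EXX = 480 MPa.
Total weld length L = 330 mm.
Required throat t_e = P_u / (φ × 0.6 F_EXX × L) = 571 / (0.75 × 0.6 × 480 × 330 × 10⁻³) = 8.011 mm.
Required leg w = t_e / 0.707 = 11.33 mm → use 12 mm.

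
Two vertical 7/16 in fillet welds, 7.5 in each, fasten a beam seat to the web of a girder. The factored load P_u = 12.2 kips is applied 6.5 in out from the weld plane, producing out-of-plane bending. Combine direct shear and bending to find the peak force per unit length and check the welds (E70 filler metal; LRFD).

f_max ≈ 4.31 kip/in; adequate

E70XX → F_EXX = 70 ksi.
L_w = 2 × 7.5 = 15 in; section modulus (unit throat) S = 2 × L²/6 = 18.75 in².
Direct shear f_v = P/L_w = 12.2/15 = 0.8133 kip/in.
Moment M = P × e = 12.2 × 6.5 = 79.3 kip·in; bending f_b = M/S = 4.229 kip/in.
f_max = √(f_v² + f_b²) = √(0.8133² + 4.229²) = 4.307 kip/in.
φr_n = 0.75 × 0.6 × 70 × (0.707 × 0.4375) = 9.743 kip/in → adequate.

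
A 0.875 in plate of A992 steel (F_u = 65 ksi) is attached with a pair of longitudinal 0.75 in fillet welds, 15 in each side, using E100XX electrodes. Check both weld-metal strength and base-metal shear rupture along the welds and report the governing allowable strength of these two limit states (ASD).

E100XX → F_EXX = 100 ksi.
t_e = 0.707 × 0.75 = 0.5302 in; L = 30 in.
Weld metal: R_n/Ω = (1/2.0) × 0.6 × 100 × 0.5302 × 30 = 477.2 kips.
Base metal (shear rupture): R_n/Ω = (1/2.0) × 0.6 × 65 × 0.875 × 30 = 511.9 kips.
Governing: weld metal.

R_n/Ω ≈ 477 kips (weld metal governs)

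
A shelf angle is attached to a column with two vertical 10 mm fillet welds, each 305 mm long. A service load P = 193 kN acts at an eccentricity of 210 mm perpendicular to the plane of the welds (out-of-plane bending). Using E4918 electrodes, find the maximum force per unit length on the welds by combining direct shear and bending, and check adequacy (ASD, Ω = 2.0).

E49XX → F_EXX = 490 MPa.
L_w = 2 × 305 = 610 mm; section modulus (unit throat) S = 2 × L²/6 = 31010 mm².
Direct shear f_v = P/L_w = 193×10³/610 = 316.4 N/mm.
Moment M = P × e = 193×10³ × 210 = 40530000 N·mm; bending f_b = M/S = 1307 N/mm.
f_max = √(f_v² + f_b²) = √(316.4² + 1307²) = 1345 N/mm.
r_n/Ω = (1/2.0) × 0.6 × 490 × (0.707 × 10) = 1039 N/mm → NOT adequate.

f_max ≈ 1340 N/mm; NOT adequate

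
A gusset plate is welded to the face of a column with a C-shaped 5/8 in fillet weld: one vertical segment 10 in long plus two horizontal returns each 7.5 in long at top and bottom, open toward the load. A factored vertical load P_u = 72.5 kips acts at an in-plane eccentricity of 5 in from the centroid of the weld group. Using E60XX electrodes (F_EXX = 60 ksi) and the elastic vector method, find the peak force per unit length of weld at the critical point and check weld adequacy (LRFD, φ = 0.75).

f_max ≈ 6.69 kip/in; adequate

Total weld length L_w = 25 in. Treat welds as unit-width lines.
Centroid: x̄ = 2×7.5×3.75 / 25 = 2.25 in from the vertical weld.
Polar moment about centroid: J = I_x + I_y = [10³/12 + 2×7.5×5²] + [10×2.25² + 2(7.5³/12 + 7.5×1.5²)] = 613 in³.
Direct shear f_v = P/L_w = 72.5 / 25 = 2.9 kip/in (vertical).
Torsion M = P·e = 72.5 × 5 = 362.5 kip·in.
Critical point at (x, y) = (5.25, 5) from centroid. f_tx = M·y/J = 2.957 kip/in; f_ty = M·x/J = 3.105 kip/in.
Resultant f_max = √[f_tx² + (f_v + f_ty)²] = √[2.957² + (2.9 + 3.105)²] = 6.693 kip/in.
Capacity per unit length: φr_n = 0.75 × 0.6 × 60 × (0.707 × 0.625) = 11.93 kip/in.
6.693 ≤ 11.93 → adequate.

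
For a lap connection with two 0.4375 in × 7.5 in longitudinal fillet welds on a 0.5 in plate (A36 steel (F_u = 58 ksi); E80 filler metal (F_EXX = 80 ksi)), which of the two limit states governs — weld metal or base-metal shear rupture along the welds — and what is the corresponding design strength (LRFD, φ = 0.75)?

t_e = 0.707 × 0.4375 = 0.3093 in; L = 15 in.
Weld metal: φR_n = 0.75 × 0.6 × 80 × 0.3093 × 15 = 167 kips.
Base metal (shear rupture): φR_n = 0.75 × 0.6 × 58 × 0.5 × 15 = 195.8 kips.
Governing: weld metal.

φR_n ≈ 167 kips (weld metal governs)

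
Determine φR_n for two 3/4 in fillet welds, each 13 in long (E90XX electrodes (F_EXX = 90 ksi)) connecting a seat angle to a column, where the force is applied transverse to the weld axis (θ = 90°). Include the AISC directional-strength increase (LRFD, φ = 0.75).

φR_n ≈ 838 kip

t_e = 0.707 × 0.75 = 0.5302 in; A_we = 0.5302 × 26 = 13.79 in².
Directional factor: 1.0 + 0.5 sin^1.5(90°) = 1.5.
F_nw = 0.6 × 90 × 1.5 = 81 ksi.
φR_n = 0.75 × 81 × 13.79 = 837.5 kip.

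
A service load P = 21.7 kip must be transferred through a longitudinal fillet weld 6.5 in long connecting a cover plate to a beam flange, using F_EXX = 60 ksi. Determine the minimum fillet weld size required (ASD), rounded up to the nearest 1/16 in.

w = 5/16 in

Total weld length L = 6.5 in.
Required throat t_e = P × Ω / (0.6 F_EXX × L) = 21.7 × 2.0 / (0.6 × 60 × 6.5) = 0.1855 in.
Required leg w = t_e / 0.707 = 0.2623 in → use 5/16 in.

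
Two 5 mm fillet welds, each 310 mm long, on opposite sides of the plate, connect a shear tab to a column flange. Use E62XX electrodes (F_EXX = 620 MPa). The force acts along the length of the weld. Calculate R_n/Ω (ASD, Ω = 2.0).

R_n/Ω ≈ 408 kN

Effective throat t_e = 0.707 × 5 = 3.535 mm.
Total length L = 620 mm; A_we = 3.535 × 620 = 2192 mm².
F_nw = 0.6 F_EXX = 0.6 × 620 = 372 MPa.
R_n = 372 × 2192 × 10⁻³ = 815.3 kN; R_n/Ω = 815.3/2.0 = 407.7 kN.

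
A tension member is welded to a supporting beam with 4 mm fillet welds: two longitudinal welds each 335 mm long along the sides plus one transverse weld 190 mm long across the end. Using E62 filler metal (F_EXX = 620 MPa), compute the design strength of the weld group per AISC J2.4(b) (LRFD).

t_e = 0.707 × 4 = 2.828 mm.
R_nwl = 0.6 × 620 × 2.828 × 670 × 10⁻³ = 704.9 kN (longitudinal, 2 welds).
R_nwt = 0.6 × 620 × 2.828 × 190 × 10⁻³ = 199.9 kN (transverse, base value).
(i) R_nwl + R_nwt = 904.7 kN; (ii) 0.85 R_nwl + 1.5 R_nwt = 898.9 kN.
R_n = max = 904.7 kN [governs: (i)]; φR_n = 678.6 kN.

φR_n ≈ 679 kN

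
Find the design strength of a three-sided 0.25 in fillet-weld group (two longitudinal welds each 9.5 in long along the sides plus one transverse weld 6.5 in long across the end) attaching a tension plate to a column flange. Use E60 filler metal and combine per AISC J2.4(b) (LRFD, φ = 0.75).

E60XX → F_EXX = 60 ksi.
t_e = 0.707 × 0.25 = 0.1767 in.
R_nwl = 0.6 × 60 × 0.1767 × 19 = 120.9 kip (longitudinal, 2 welds).
R_nwt = 0.6 × 60 × 0.1767 × 6.5 = 41.36 kip (transverse, base value).
(i) R_nwl + R_nwt = 162.3 kip; (ii) 0.85 R_nwl + 1.5 R_nwt = 164.8 kip.
R_n = max = 164.8 kip [governs: (ii)]; φR_n = 123.6 kip.

φR_n ≈ 124 kip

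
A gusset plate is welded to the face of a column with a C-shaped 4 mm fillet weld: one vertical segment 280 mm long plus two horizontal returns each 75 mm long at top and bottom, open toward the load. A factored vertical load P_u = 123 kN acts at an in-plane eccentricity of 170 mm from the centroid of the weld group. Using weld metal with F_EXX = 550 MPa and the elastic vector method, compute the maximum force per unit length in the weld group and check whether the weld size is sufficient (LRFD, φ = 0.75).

f_max ≈ 803 N/mm; NOT adequate

Total weld length L_w = 430 mm. Treat welds as unit-width lines.
Centroid: x̄ = 2×75×37.5 / 430 = 13.08 mm from the vertical weld.
Polar moment about centroid: J = I_x + I_y = [280³/12 + 2×75×140²] + [280×13.08² + 2(75³/12 + 75×24.42²)] = 4977000 mm³.
Direct shear f_v = P/L_w = 123×10³ / 430 = 286 N/mm (vertical).
Torsion M = P·e = 123×10³ × 170 = 20910000 N·mm.
Critical point at (x, y) = (61.92, 140) from centroid. f_tx = M·y/J = 588.2 N/mm; f_ty = M·x/J = 260.1 N/mm.
Resultant f_max = √[f_tx² + (f_v + f_ty)²] = √[588.2² + (286 + 260.1)²] = 802.7 N/mm.
Capacity per unit length: φr_n = 0.75 × 0.6 × 550 × (0.707 × 4) = 699.9 N/mm.
802.7 > 699.9 → NOT adequate.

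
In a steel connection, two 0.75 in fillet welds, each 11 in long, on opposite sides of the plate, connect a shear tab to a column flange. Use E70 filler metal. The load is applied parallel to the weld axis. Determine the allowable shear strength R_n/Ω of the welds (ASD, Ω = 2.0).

R_n/Ω ≈ 245 kip

E70XX → F_EXX = 70 ksi.
Effective throat t_e = 0.707 × 0.75 = 0.5302 in.
Total length L = 22 in; A_we = 0.5302 × 22 = 11.67 in².
F_nw = 0.6 F_EXX = 0.6 × 70 = 42 ksi.
R_n = 42 × 11.67 = 490 kip; R_n/Ω = 490/2.0 = 245 kip.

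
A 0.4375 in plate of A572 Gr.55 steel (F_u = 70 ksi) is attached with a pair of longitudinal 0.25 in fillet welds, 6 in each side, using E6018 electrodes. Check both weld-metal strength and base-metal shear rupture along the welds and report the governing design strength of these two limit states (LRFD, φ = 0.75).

E60XX → F_EXX = 60 ksi.
t_e = 0.707 × 0.25 = 0.1767 in; L = 12 in.
Weld metal: φR_n = 0.75 × 0.6 × 60 × 0.1767 × 12 = 57.27 kips.
Base metal (shear rupture): φR_n = 0.75 × 0.6 × 70 × 0.4375 × 12 = 165.4 kips.
Governing: weld metal.

φR_n ≈ 57.3 kips (weld metal governs)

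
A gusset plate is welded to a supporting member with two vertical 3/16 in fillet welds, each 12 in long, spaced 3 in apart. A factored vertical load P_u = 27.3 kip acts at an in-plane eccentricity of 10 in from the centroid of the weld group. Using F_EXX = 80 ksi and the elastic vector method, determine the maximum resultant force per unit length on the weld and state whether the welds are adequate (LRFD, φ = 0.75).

Total weld length L_w = 24 in. Treat welds as unit-width lines.
Polar moment about centroid: J = 2[d³/12 + d(b/2)²] = 2[12³/12 + 12×1.5²] = 342 in³.
Direct shear f_v = P/L_w = 27.3 / 24 = 1.137 kip/in (vertical).
Torsion M = P·e = 27.3 × 10 = 273 kip·in.
Critical point at (x, y) = (1.5, 6) from centroid. f_tx = M·y/J = 4.789 kip/in; f_ty = M·x/J = 1.197 kip/in.
Resultant f_max = √[f_tx² + (f_v + f_ty)²] = √[4.789² + (1.137 + 1.197)²] = 5.328 kip/in.
Capacity per unit length: φr_n = 0.75 × 0.6 × 80 × (0.707 × 0.1875) = 4.772 kip/in.
5.328 > 4.772 → NOT adequate.

f_max ≈ 5.33 kip/in; NOT adequate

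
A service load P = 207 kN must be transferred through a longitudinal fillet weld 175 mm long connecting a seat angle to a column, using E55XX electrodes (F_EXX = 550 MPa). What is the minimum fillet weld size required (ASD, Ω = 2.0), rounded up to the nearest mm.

w = 11 mm

Total weld length L = 175 mm.
Required throat t_e = P × Ω / (0.6 F_EXX × L) = 207 × 2.0 / (0.6 × 550 × 175 × 10⁻³) = 7.169 mm.
Required leg w = t_e / 0.707 = 10.14 mm → use 11 mm.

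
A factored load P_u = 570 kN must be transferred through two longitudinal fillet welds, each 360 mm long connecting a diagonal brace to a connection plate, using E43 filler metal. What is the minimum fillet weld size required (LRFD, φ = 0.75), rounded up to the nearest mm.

E43XX → F_EXX = 430 MPa.
Total weld length L = 720 mm.
Required throat t_e = P_u / (φ × 0.6 F_EXX × L) = 570 / (0.75 × 0.6 × 430 × 720 × 10⁻³) = 4.091 mm.
Required leg w = t_e / 0.707 = 5.787 mm → use 6 mm.

w = 6 mm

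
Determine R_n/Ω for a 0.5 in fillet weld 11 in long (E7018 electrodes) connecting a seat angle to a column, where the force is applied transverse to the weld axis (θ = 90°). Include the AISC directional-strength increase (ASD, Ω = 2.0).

E70XX → F_EXX = 70 ksi.
t_e = 0.707 × 0.5 = 0.3535 in; A_we = 0.3535 × 11 = 3.888 in².
Directional factor: 1.0 + 0.5 sin^1.5(90°) = 1.5.
F_nw = 0.6 × 70 × 1.5 = 63 ksi.
R_n/Ω = (63 × 3.888) / 2.0 = 122.5 kip.

R_n/Ω ≈ 122 kip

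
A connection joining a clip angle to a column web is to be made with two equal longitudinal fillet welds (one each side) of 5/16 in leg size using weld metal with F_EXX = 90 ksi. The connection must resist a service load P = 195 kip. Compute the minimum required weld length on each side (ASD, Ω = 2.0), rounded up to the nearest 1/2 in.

L = 16.5 in on each side

Throat t_e = 0.707 × 0.3125 = 0.2209 in.
r_n/Ω = (0.6 × 90 × 0.2209) / 2.0 = 5.965 kip/in.
L_req = P / (r_n/Ω) = 195 / 5.965 = 32.69 in total.
Per side: 32.69 / 2 = 16.34 in.
Round up → use L = 16.5 in on each side.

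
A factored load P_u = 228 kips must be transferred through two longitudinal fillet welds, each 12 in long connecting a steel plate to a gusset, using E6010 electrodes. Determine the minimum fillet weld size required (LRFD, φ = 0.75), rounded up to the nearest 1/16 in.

E60XX → F_EXX = 60 ksi.
Total weld length L = 24 in.
Required throat t_e = P_u / (φ × 0.6 F_EXX × L) = 228 / (0.75 × 0.6 × 60 × 24) = 0.3519 in.
Required leg w = t_e / 0.707 = 0.4977 in → use 1/2 in.

w = 1/2 in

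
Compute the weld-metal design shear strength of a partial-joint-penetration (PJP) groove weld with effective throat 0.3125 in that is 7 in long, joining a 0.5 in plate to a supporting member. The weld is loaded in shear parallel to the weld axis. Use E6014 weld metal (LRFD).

E60XX → F_EXX = 60 ksi.
Effective throat (given) t_e = 0.3125 in.
A_we = 0.3125 × 7 = 2.188 in².
F_nw = 0.6 F_EXX = 36 ksi.
φR_n = 0.75 × 36 × 2.188 = 59.06 kip.

φR_n ≈ 59.1 kip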